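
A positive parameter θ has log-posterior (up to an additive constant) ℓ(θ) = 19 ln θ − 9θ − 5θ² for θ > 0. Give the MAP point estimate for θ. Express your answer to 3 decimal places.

ℓ'(θ) = 19/θ − 9 − 10θ. Setting this to zero and multiplying by θ: 10θ² + 9θ − 19 = 0.
θ = (−9 + √(9² + 4·10·19)) / (2·10) = (−9 + √841) / 20 = (−9 + 29)/20 = 1.
ℓ''(θ) = −19/θ² − 10 < 0, confirming a maximum.

θ̂_MAP = 1.000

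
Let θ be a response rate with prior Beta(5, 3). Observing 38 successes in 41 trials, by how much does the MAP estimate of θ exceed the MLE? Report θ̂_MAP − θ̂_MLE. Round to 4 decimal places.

MAP − MLE = -0.0332

Posterior is Beta(43, 6); MAP = (43−1)/(49−2) = 42/47 ≈ 0.89362.
MLE ignores the prior: θ̂_MLE = k/n = 38/41 ≈ 0.92683.
Difference = 42/47 − 38/41 = -64/1927 ≈ -0.0332.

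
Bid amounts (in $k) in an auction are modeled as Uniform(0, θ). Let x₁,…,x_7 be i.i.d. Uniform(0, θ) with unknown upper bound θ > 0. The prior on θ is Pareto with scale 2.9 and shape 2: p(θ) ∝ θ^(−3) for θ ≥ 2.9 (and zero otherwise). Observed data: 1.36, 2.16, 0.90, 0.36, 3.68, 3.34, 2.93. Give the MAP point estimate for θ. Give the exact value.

θ̂_MAP = 3.68

The Uniform(0, θ) likelihood is θ^(−n) for θ ≥ max(xᵢ), zero otherwise. Here max(xᵢ) = 3.68.
Posterior ∝ θ^(−3) · θ^(−7) = θ^(−10) on θ ≥ max(2.9, 3.68) = 3.68.
This density is strictly decreasing in θ, so the posterior mode lies at the lower boundary of the support.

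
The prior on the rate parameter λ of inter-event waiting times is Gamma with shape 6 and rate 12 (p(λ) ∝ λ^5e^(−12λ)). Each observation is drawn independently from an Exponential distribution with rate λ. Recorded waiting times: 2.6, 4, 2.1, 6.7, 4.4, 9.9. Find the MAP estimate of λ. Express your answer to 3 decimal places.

λ̂_MAP = 0.264

The Exponential(rate=λ) likelihood is ∝ λ^n e^(−λΣtᵢ). Here n = 6 and Σtᵢ = 2.6 + 4 + 2.1 + 6.7 + 4.4 + 9.9 = 29.7.
Posterior ∝ λ^5e^(−12λ) · λ^6e^(−29.7λ) = λ^11e^(−41.7λ), i.e. Gamma(12, 41.7).
Mode = (a−1)/b = 11/41.7 ≈ 0.264.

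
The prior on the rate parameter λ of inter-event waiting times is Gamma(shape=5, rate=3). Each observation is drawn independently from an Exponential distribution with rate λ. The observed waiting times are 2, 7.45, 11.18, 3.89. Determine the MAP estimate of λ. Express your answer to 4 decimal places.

The Exponential(rate=λ) likelihood is ∝ λ^n e^(−λΣtᵢ). Here n = 4 and Σtᵢ = 2 + 7.45 + 11.18 + 3.89 = 24.52.
Posterior ∝ λ^4e^(−3λ) · λ^4e^(−24.52λ) = λ^8e^(−27.52λ), i.e. Gamma(9, 27.52).
Mode = (a−1)/b = 8/27.52 ≈ 0.2907.

λ̂_MAP = 0.2907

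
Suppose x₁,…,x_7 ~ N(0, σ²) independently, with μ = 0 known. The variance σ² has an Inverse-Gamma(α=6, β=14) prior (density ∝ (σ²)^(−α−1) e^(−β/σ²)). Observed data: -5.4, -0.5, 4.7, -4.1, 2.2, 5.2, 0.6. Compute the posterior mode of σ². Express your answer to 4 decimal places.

Sum of squared deviations about the known mean: SS = (-5.4−0)² + (-0.5−0)² + (4.7−0)² + (-4.1−0)² + (2.2−0)² + (5.2−0)² + (0.6−0)² = 100.55.
The Normal likelihood contributes (σ²)^(−n/2) exp(−SS/(2σ²)), so the posterior is Inverse-Gamma(α + n/2, β + SS/2) = Inverse-Gamma(9.5, 64.275).
The mode of Inverse-Gamma(a, b) is b/(a+1) = 64.275/10.5 ≈ 6.1214.

σ̂²_MAP = 6.1214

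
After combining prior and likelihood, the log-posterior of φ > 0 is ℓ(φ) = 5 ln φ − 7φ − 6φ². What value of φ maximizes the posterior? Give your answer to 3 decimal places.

ℓ'(φ) = 5/φ − 7 − 12φ. Setting this to zero and multiplying by φ: 12φ² + 7φ − 5 = 0.
φ = (−7 + √(7² + 4·12·5)) / (2·12) = (−7 + √289) / 24 = (−7 + 17)/24 = 5/12.
ℓ''(φ) = −5/φ² − 12 < 0, confirming a maximum.

φ̂_MAP = 0.417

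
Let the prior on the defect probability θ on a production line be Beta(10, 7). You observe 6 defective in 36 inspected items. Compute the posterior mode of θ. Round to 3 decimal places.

Prior: Beta(10, 7).
Data: 6 successes in 36 trials. The binomial likelihood contributes θ^6(1−θ)^30, so the posterior is Beta(10+6, 7+30) = Beta(16, 37).
For Beta(a, b) with a, b > 1 the mode is (a−1)/(a+b−2) = 15/51 ≈ 0.294.

θ̂_MAP = 0.294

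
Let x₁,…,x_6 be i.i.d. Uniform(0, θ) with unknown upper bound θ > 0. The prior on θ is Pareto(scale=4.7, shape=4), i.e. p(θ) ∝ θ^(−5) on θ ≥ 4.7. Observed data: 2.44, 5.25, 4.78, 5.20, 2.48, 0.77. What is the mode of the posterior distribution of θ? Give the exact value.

θ̂_MAP = 5.25

The Uniform(0, θ) likelihood is θ^(−n) for θ ≥ max(xᵢ), zero otherwise. Here max(xᵢ) = 5.25.
Posterior ∝ θ^(−5) · θ^(−6) = θ^(−11) on θ ≥ max(4.7, 5.25) = 5.25.
This density is strictly decreasing in θ, so the posterior mode lies at the lower boundary of the support.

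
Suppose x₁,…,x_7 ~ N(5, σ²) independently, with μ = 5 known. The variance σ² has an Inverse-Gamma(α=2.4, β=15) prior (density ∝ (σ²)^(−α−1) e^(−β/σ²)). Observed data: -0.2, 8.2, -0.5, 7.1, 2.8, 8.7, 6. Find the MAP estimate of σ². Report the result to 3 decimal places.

σ̂²_MAP = 8.802

Sum of squared deviations about the known mean: SS = (-0.2−5)² + (8.2−5)² + (-0.5−5)² + (7.1−5)² + (2.8−5)² + (8.7−5)² + (6−5)² = 91.47.
The Normal likelihood contributes (σ²)^(−n/2) exp(−SS/(2σ²)), so the posterior is Inverse-Gamma(α + n/2, β + SS/2) = Inverse-Gamma(5.9, 60.735).
The mode of Inverse-Gamma(a, b) is b/(a+1) = 60.735/6.9 ≈ 8.802.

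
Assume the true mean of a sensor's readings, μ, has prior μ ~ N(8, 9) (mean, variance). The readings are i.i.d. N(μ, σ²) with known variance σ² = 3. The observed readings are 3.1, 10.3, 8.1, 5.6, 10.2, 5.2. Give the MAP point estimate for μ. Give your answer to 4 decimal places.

n = 6; x̄ = (3.1 + 10.3 + 8.1 + 5.6 + 10.2 + 5.2)/6 = 42.5/6 = 85/12 ≈ 7.0833.
For a Normal prior and Normal likelihood with known variance, the posterior is Normal; its mode equals its mean, the precision-weighted average.
Prior precision 1/σ₀² = 1/9; data precision n/σ² = 6/3 = 2.
μ̂ = ((1/9)·8 + 2·(85/12)) / (1/9 + 2) = (271/18)/(19/9) = 271/38 ≈ 7.1316.

μ̂_MAP = 7.1316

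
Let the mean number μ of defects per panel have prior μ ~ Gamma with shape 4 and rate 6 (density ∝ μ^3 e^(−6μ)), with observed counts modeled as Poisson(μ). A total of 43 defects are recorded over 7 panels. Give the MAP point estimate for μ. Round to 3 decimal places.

μ̂_MAP = 3.538

Σxᵢ = 43, n = 7.
Posterior ∝ μ^3e^(−6μ) · μ^43e^(−7μ) = μ^46e^(−13μ), i.e. Gamma(shape=47, rate=13).
The mode of a Gamma(a, b) with a ≥ 1 (shape–rate) is (a−1)/b = 46/13 ≈ 3.538.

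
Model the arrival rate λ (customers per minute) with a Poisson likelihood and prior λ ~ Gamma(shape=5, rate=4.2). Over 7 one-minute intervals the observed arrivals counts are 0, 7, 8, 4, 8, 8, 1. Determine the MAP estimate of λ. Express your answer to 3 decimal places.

Σxᵢ = 0+7+8+4+8+8+1 = 36, with n = 7.
Posterior ∝ λ^4e^(−4.2λ) · λ^36e^(−7λ) = λ^40e^(−11.2λ), i.e. Gamma(shape=41, rate=11.2).
The mode of a Gamma(a, b) with a ≥ 1 (shape–rate) is (a−1)/b = 40/11.2 ≈ 3.571.

λ̂_MAP = 3.571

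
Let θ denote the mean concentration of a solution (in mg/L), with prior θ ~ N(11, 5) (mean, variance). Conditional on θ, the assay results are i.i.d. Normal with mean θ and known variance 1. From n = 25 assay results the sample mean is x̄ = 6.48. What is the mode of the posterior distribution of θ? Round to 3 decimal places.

n = 25, x̄ = 6.48.
For a Normal prior and Normal likelihood with known variance, the posterior is Normal; its mode equals its mean, the precision-weighted average.
Prior precision 1/σ₀² = 1/5 = 0.2; data precision n/σ² = 25/1 = 25.
θ̂ = (0.2·11 + 25·6.48) / (0.2 + 25) = 164.2/25.2 = 821/126 ≈ 6.516.

θ̂_MAP = 6.516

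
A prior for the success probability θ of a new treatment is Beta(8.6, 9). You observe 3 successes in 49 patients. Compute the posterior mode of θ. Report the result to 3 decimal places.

Prior: Beta(8.6, 9).
Data: 3 successes in 49 trials. The binomial likelihood contributes θ^3(1−θ)^46, so the posterior is Beta(8.6+3, 9+46) = Beta(11.6, 55).
For Beta(a, b) with a, b > 1 the mode is (a−1)/(a+b−2) = 10.6/64.6 ≈ 0.164.

θ̂_MAP = 0.164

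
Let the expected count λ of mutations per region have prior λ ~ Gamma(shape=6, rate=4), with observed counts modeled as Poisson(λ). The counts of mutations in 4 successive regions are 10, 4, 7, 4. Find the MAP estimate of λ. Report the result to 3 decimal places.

Σxᵢ = 10+4+7+4 = 25, with n = 4.
Posterior ∝ λ^5e^(−4λ) · λ^25e^(−4λ) = λ^30e^(−8λ), i.e. Gamma(shape=31, rate=8).
The mode of a Gamma(a, b) with a ≥ 1 (shape–rate) is (a−1)/b = 30/8 ≈ 3.750.

λ̂_MAP = 3.750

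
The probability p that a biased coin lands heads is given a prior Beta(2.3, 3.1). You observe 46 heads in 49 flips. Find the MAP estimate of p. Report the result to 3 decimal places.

p̂_MAP = 0.903

Prior: Beta(2.3, 3.1).
Data: 46 successes in 49 trials. The binomial likelihood contributes p^46(1−p)^3, so the posterior is Beta(2.3+46, 3.1+3) = Beta(48.3, 6.1).
For Beta(a, b) with a, b > 1 the mode is (a−1)/(a+b−2) = 47.3/52.4 ≈ 0.903.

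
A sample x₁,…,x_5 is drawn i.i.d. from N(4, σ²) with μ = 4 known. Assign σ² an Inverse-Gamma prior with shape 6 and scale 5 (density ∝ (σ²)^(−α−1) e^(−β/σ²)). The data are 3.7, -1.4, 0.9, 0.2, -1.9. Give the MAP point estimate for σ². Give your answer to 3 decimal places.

Sum of squared deviations about the known mean: SS = (3.7−4)² + (-1.4−4)² + (0.9−4)² + (0.2−4)² + (-1.9−4)² = 88.11.
The Normal likelihood contributes (σ²)^(−n/2) exp(−SS/(2σ²)), so the posterior is Inverse-Gamma(α + n/2, β + SS/2) = Inverse-Gamma(8.5, 49.055).
The mode of Inverse-Gamma(a, b) is b/(a+1) = 49.055/9.5 ≈ 5.164.

σ̂²_MAP = 5.164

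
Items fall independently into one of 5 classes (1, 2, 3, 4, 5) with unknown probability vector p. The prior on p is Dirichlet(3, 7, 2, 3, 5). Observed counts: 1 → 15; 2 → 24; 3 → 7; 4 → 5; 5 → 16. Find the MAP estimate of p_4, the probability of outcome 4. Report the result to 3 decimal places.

The posterior is Dirichlet(αᵢ + nᵢ) = Dirichlet(18, 31, 9, 8, 21).
For a Dirichlet(a₁,…,a_K) with all aᵢ > 1, the mode has j-th component (aⱼ − 1)/(Σaᵢ − K).
Here Σaᵢ = 87 and K = 5, so p_4 = (8 − 1)/(87 − 5) = 7/82 ≈ 0.085.

MAP estimate: 0.085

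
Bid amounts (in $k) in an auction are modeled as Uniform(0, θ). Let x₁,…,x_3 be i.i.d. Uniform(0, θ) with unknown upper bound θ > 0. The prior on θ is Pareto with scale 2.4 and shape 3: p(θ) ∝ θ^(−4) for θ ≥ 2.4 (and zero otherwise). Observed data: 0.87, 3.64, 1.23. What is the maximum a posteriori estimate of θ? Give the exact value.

The Uniform(0, θ) likelihood is θ^(−n) for θ ≥ max(xᵢ), zero otherwise. Here max(xᵢ) = 3.64.
Posterior ∝ θ^(−4) · θ^(−3) = θ^(−7) on θ ≥ max(2.4, 3.64) = 3.64.
This density is strictly decreasing in θ, so the posterior mode lies at the lower boundary of the support.

θ̂_MAP = 3.64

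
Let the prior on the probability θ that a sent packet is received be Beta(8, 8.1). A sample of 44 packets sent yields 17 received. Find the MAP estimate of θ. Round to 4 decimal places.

θ̂_MAP = 0.4131

Prior: Beta(8, 8.1).
Data: 17 successes in 44 trials. The binomial likelihood contributes θ^17(1−θ)^27, so the posterior is Beta(8+17, 8.1+27) = Beta(25, 35.1).
For Beta(a, b) with a, b > 1 the mode is (a−1)/(a+b−2) = 24/58.1 ≈ 0.4131.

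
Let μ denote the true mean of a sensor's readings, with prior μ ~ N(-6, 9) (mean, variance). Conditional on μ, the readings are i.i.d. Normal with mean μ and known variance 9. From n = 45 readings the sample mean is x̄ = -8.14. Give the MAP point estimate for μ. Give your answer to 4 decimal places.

n = 45, x̄ = -8.14.
For a Normal prior and Normal likelihood with known variance, the posterior is Normal; its mode equals its mean, the precision-weighted average.
Prior precision 1/σ₀² = 1/9; data precision n/σ² = 45/9 = 5.
μ̂ = ((1/9)·(-6) + 5·(-8.14)) / (1/9 + 5) = (-1241/30)/(46/9) = -3723/460 ≈ -8.0935.

μ̂_MAP = -8.0935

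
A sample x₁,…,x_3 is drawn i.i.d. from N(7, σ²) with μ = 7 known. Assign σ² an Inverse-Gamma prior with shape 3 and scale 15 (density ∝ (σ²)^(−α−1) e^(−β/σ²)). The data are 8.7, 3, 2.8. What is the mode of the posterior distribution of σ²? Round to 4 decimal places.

Sum of squared deviations about the known mean: SS = (8.7−7)² + (3−7)² + (2.8−7)² = 36.53.
The Normal likelihood contributes (σ²)^(−n/2) exp(−SS/(2σ²)), so the posterior is Inverse-Gamma(α + n/2, β + SS/2) = Inverse-Gamma(4.5, 33.265).
The mode of Inverse-Gamma(a, b) is b/(a+1) = 33.265/5.5 ≈ 6.0482.

σ̂²_MAP = 6.0482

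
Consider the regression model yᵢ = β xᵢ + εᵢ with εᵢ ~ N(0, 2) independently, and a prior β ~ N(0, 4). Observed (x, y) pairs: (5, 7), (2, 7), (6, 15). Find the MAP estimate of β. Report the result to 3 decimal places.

β̂_MAP = 2.122

log p(β | y) = −Σ(yᵢ − βxᵢ)²/(2·2) − β²/(2·4) + const.
Setting the derivative to zero: Σxᵢ(yᵢ − βxᵢ)/2 − β/4 = 0, so β = Σxᵢyᵢ / (Σxᵢ² + σ²/τ²).
Σxᵢyᵢ = 5·7 + 2·7 + 6·15 = 139; Σxᵢ² = 65; σ²/τ² = 0.5.
β̂_MAP = 139 / (65 + 0.5) = 139/65.5 ≈ 2.122.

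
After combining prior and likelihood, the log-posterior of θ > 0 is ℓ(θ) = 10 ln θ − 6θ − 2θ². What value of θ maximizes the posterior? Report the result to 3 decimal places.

ℓ'(θ) = 10/θ − 6 − 4θ. Setting this to zero and multiplying by θ: 4θ² + 6θ − 10 = 0.
θ = (−6 + √(6² + 4·4·10)) / (2·4) = (−6 + √196) / 8 = (−6 + 14)/8 = 1.
ℓ''(θ) = −10/θ² − 4 < 0, confirming a maximum.

θ̂_MAP = 1.000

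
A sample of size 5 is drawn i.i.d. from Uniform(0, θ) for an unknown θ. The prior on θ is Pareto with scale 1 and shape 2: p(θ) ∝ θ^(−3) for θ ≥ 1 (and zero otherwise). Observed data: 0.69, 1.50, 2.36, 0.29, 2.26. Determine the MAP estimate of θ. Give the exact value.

The Uniform(0, θ) likelihood is θ^(−n) for θ ≥ max(xᵢ), zero otherwise. Here max(xᵢ) = 2.36.
Posterior ∝ θ^(−3) · θ^(−5) = θ^(−8) on θ ≥ max(1, 2.36) = 2.36.
This density is strictly decreasing in θ, so the posterior mode lies at the lower boundary of the support.

θ̂_MAP = 2.36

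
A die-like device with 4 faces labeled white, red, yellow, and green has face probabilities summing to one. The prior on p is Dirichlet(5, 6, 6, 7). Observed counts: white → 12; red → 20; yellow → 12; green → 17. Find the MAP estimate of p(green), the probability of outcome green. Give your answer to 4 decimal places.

The posterior is Dirichlet(αᵢ + nᵢ) = Dirichlet(17, 26, 18, 24).
For a Dirichlet(a₁,…,a_K) with all aᵢ > 1, the mode has j-th component (aⱼ − 1)/(Σaᵢ − K).
Here Σaᵢ = 85 and K = 4, so p(green) = (24 − 1)/(85 − 4) = 23/81 ≈ 0.2840.

MAP estimate of p(green) = 0.2840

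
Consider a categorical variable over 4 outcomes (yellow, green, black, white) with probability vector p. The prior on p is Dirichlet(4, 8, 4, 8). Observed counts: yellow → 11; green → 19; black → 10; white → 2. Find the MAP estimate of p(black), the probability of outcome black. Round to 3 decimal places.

The posterior is Dirichlet(αᵢ + nᵢ) = Dirichlet(15, 27, 14, 10).
For a Dirichlet(a₁,…,a_K) with all aᵢ > 1, the mode has j-th component (aⱼ − 1)/(Σaᵢ − K).
Here Σaᵢ = 66 and K = 4, so p(black) = (14 − 1)/(66 − 4) = 13/62 ≈ 0.210.

MAP estimate of p(black) = 0.210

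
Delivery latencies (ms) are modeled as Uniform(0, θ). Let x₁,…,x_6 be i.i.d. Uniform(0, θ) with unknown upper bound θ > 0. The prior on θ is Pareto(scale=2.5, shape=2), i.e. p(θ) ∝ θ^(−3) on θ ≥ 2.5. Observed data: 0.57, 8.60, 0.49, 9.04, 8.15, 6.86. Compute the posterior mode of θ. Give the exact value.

The Uniform(0, θ) likelihood is θ^(−n) for θ ≥ max(xᵢ), zero otherwise. Here max(xᵢ) = 9.04.
Posterior ∝ θ^(−3) · θ^(−6) = θ^(−9) on θ ≥ max(2.5, 9.04) = 9.04.
This density is strictly decreasing in θ, so the posterior mode lies at the lower boundary of the support.

θ̂_MAP = 9.04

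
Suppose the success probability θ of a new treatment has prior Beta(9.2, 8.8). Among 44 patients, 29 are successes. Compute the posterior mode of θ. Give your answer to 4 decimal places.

Prior: Beta(9.2, 8.8).
Data: 29 successes in 44 trials. The binomial likelihood contributes θ^29(1−θ)^15, so the posterior is Beta(9.2+29, 8.8+15) = Beta(38.2, 23.8).
For Beta(a, b) with a, b > 1 the mode is (a−1)/(a+b−2) = 37.2/60 ≈ 0.6200.

θ̂_MAP = 0.6200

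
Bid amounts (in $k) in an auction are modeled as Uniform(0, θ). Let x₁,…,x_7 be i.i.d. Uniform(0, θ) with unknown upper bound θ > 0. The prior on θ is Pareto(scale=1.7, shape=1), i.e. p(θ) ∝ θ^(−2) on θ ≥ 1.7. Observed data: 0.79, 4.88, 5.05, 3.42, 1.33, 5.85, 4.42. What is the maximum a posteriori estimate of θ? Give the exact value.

θ̂_MAP = 5.85

The Uniform(0, θ) likelihood is θ^(−n) for θ ≥ max(xᵢ), zero otherwise. Here max(xᵢ) = 5.85.
Posterior ∝ θ^(−2) · θ^(−7) = θ^(−9) on θ ≥ max(1.7, 5.85) = 5.85.
This density is strictly decreasing in θ, so the posterior mode lies at the lower boundary of the support.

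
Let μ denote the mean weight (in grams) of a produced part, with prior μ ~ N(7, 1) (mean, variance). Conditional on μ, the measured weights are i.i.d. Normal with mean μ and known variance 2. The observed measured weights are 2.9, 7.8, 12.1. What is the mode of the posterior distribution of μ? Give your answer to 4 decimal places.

μ̂_MAP = 7.3600

n = 3; x̄ = (2.9 + 7.8 + 12.1)/3 = 22.8/3 = 7.6.
For a Normal prior and Normal likelihood with known variance, the posterior is Normal; its mode equals its mean, the precision-weighted average.
Prior precision 1/σ₀² = 1/1 = 1; data precision n/σ² = 3/2 = 1.5.
μ̂ = (1·7 + 1.5·7.6) / (1 + 1.5) = 18.4/2.5 = 7.3600.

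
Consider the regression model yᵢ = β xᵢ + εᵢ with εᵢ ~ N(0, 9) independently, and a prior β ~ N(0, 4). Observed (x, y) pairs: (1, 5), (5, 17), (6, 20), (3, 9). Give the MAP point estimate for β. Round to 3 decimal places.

log p(β | y) = −Σ(yᵢ − βxᵢ)²/(2·9) − β²/(2·4) + const.
Setting the derivative to zero: Σxᵢ(yᵢ − βxᵢ)/9 − β/4 = 0, so β = Σxᵢyᵢ / (Σxᵢ² + σ²/τ²).
Σxᵢyᵢ = 1·5 + 5·17 + 6·20 + 3·9 = 237; Σxᵢ² = 71; σ²/τ² = 2.25.
β̂_MAP = 237 / (71 + 2.25) = 237/73.25 ≈ 3.235.

β̂_MAP = 3.235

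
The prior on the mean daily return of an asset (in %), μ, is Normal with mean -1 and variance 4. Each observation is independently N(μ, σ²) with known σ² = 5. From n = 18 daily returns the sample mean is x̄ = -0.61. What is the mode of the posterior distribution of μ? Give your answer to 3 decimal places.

n = 18, x̄ = -0.61.
For a Normal prior and Normal likelihood with known variance, the posterior is Normal; its mode equals its mean, the precision-weighted average.
Prior precision 1/σ₀² = 1/4 = 0.25; data precision n/σ² = 18/5 = 3.6.
μ̂ = (0.25·(-1) + 3.6·(-0.61)) / (0.25 + 3.6) = (-2.446)/3.85 = -1223/1925 ≈ -0.635.

μ̂_MAP = -0.635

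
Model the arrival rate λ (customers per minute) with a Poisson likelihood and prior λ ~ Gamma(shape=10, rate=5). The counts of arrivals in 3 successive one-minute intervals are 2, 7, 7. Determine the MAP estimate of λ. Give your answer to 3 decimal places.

λ̂_MAP = 3.125

Σxᵢ = 2+7+7 = 16, with n = 3.
Posterior ∝ λ^9e^(−5λ) · λ^16e^(−3λ) = λ^25e^(−8λ), i.e. Gamma(shape=26, rate=8).
The mode of a Gamma(a, b) with a ≥ 1 (shape–rate) is (a−1)/b = 25/8 ≈ 3.125.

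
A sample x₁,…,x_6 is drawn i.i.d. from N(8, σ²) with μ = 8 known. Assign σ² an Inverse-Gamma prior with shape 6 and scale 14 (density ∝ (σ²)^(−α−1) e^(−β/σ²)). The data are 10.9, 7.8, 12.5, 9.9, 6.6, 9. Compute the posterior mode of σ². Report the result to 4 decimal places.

σ̂²_MAP = 3.1635

Sum of squared deviations about the known mean: SS = (10.9−8)² + (7.8−8)² + (12.5−8)² + (9.9−8)² + (6.6−8)² + (9−8)² = 35.27.
The Normal likelihood contributes (σ²)^(−n/2) exp(−SS/(2σ²)), so the posterior is Inverse-Gamma(α + n/2, β + SS/2) = Inverse-Gamma(9, 31.635).
The mode of Inverse-Gamma(a, b) is b/(a+1) = 31.635/10 ≈ 3.1635.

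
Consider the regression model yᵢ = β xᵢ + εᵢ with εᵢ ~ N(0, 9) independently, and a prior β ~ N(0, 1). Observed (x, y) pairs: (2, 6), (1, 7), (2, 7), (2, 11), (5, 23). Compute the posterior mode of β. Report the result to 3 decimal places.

log p(β | y) = −Σ(yᵢ − βxᵢ)²/(2·9) − β²/(2·1) + const.
Setting the derivative to zero: Σxᵢ(yᵢ − βxᵢ)/9 − β/1 = 0, so β = Σxᵢyᵢ / (Σxᵢ² + σ²/τ²).
Σxᵢyᵢ = 2·6 + 1·7 + 2·7 + 2·11 + 5·23 = 170; Σxᵢ² = 38; σ²/τ² = 9.
β̂_MAP = 170 / (38 + 9) = 170/47 ≈ 3.617.

β̂_MAP = 3.617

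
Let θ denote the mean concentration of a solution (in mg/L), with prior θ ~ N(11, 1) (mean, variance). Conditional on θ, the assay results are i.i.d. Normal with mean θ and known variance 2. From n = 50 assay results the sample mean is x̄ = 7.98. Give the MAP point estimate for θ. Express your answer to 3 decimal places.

θ̂_MAP = 8.096

n = 50, x̄ = 7.98.
For a Normal prior and Normal likelihood with known variance, the posterior is Normal; its mode equals its mean, the precision-weighted average.
Prior precision 1/σ₀² = 1/1 = 1; data precision n/σ² = 50/2 = 25.
θ̂ = (1·11 + 25·7.98) / (1 + 25) = 210.5/26 = 421/52 ≈ 8.096.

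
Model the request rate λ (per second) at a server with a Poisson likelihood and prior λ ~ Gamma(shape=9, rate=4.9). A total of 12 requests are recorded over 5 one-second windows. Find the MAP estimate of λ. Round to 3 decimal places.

Σxᵢ = 12, n = 5.
Posterior ∝ λ^8e^(−4.9λ) · λ^12e^(−5λ) = λ^20e^(−9.9λ), i.e. Gamma(shape=21, rate=9.9).
The mode of a Gamma(a, b) with a ≥ 1 (shape–rate) is (a−1)/b = 20/9.9 ≈ 2.020.

λ̂_MAP = 2.020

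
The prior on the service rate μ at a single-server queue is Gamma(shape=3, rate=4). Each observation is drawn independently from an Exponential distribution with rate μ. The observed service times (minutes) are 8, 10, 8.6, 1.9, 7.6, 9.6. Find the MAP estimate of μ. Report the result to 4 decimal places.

The Exponential(rate=μ) likelihood is ∝ μ^n e^(−μΣtᵢ). Here n = 6 and Σtᵢ = 8 + 10 + 8.6 + 1.9 + 7.6 + 9.6 = 45.7.
Posterior ∝ μ^2e^(−4μ) · μ^6e^(−45.7μ) = μ^8e^(−49.7μ), i.e. Gamma(9, 49.7).
Mode = (a−1)/b = 8/49.7 ≈ 0.1610.

μ̂_MAP = 0.1610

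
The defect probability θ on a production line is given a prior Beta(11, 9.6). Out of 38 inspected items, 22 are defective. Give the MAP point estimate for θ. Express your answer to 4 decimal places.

Prior: Beta(11, 9.6).
Data: 22 successes in 38 trials. The binomial likelihood contributes θ^22(1−θ)^16, so the posterior is Beta(11+22, 9.6+16) = Beta(33, 25.6).
For Beta(a, b) with a, b > 1 the mode is (a−1)/(a+b−2) = 32/56.6 ≈ 0.5654.

θ̂_MAP = 0.5654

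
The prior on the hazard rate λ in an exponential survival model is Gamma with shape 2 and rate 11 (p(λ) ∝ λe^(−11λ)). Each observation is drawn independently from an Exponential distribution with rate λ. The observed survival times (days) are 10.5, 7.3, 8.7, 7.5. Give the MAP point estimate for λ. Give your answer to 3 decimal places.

λ̂_MAP = 0.111

The Exponential(rate=λ) likelihood is ∝ λ^n e^(−λΣtᵢ). Here n = 4 and Σtᵢ = 10.5 + 7.3 + 8.7 + 7.5 = 34.
Posterior ∝ λe^(−11λ) · λ^4e^(−34λ) = λ^5e^(−45λ), i.e. Gamma(6, 45).
Mode = (a−1)/b = 5/45 ≈ 0.111.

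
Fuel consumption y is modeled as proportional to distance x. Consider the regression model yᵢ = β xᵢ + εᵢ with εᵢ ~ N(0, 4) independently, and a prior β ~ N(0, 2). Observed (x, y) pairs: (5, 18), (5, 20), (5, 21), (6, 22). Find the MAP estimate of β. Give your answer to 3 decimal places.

log p(β | y) = −Σ(yᵢ − βxᵢ)²/(2·4) − β²/(2·2) + const.
Setting the derivative to zero: Σxᵢ(yᵢ − βxᵢ)/4 − β/2 = 0, so β = Σxᵢyᵢ / (Σxᵢ² + σ²/τ²).
Σxᵢyᵢ = 5·18 + 5·20 + 5·21 + 6·22 = 427; Σxᵢ² = 111; σ²/τ² = 2.
β̂_MAP = 427 / (111 + 2) = 427/113 ≈ 3.779.

β̂_MAP = 3.779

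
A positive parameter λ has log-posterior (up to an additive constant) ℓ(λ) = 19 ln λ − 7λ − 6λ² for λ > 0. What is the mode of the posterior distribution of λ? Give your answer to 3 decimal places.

ℓ'(λ) = 19/λ − 7 − 12λ. Setting this to zero and multiplying by λ: 12λ² + 7λ − 19 = 0.
λ = (−7 + √(7² + 4·12·19)) / (2·12) = (−7 + √961) / 24 = (−7 + 31)/24 = 1.
ℓ''(λ) = −19/λ² − 12 < 0, confirming a maximum.

λ̂_MAP = 1.000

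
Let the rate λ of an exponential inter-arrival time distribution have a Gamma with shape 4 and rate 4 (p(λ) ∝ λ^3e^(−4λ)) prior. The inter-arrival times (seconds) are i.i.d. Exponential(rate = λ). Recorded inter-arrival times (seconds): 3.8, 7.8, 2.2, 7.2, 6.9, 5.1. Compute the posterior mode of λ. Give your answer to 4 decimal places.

The Exponential(rate=λ) likelihood is ∝ λ^n e^(−λΣtᵢ). Here n = 6 and Σtᵢ = 3.8 + 7.8 + 2.2 + 7.2 + 6.9 + 5.1 = 33.
Posterior ∝ λ^3e^(−4λ) · λ^6e^(−33λ) = λ^9e^(−37λ), i.e. Gamma(10, 37).
Mode = (a−1)/b = 9/37 ≈ 0.2432.

λ̂_MAP = 0.2432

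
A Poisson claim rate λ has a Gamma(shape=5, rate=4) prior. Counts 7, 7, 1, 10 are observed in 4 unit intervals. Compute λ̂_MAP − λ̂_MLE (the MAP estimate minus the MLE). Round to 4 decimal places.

MAP − MLE = -2.6250

Σxᵢ = 25. Posterior is Gamma(30, 8); MAP = (30−1)/8 = 29/8 ≈ 3.62500.
MLE = x̄ = 25/4 ≈ 6.25000.
Difference = 29/8 − 25/4 = -21/8 ≈ -2.6250.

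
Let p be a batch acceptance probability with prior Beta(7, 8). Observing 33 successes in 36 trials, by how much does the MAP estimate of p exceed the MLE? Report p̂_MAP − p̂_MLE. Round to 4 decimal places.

Posterior is Beta(40, 11); MAP = (40−1)/(51−2) = 39/49 ≈ 0.79592.
MLE ignores the prior: p̂_MLE = k/n = 33/36 ≈ 0.91667.
Difference = 39/49 − 33/36 = -71/588 ≈ -0.1207.

MAP − MLE = -0.1207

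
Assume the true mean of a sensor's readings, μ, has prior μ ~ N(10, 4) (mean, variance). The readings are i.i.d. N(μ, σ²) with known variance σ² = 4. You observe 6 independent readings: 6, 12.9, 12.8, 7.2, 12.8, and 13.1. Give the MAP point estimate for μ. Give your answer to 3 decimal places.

n = 6; x̄ = (6 + 12.9 + 12.8 + 7.2 + 12.8 + 13.1)/6 = 64.8/6 = 10.8.
For a Normal prior and Normal likelihood with known variance, the posterior is Normal; its mode equals its mean, the precision-weighted average.
Prior precision 1/σ₀² = 1/4 = 0.25; data precision n/σ² = 6/4 = 1.5.
μ̂ = (0.25·10 + 1.5·10.8) / (0.25 + 1.5) = 18.7/1.75 = 374/35 ≈ 10.686.

μ̂_MAP = 10.686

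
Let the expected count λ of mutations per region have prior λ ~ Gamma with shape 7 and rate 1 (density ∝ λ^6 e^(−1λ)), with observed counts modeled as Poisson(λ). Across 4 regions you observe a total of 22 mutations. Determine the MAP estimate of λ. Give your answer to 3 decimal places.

Σxᵢ = 22, n = 4.
Posterior ∝ λ^6e^(−1λ) · λ^22e^(−4λ) = λ^28e^(−5λ), i.e. Gamma(shape=29, rate=5).
The mode of a Gamma(a, b) with a ≥ 1 (shape–rate) is (a−1)/b = 28/5 ≈ 5.600.

λ̂_MAP = 5.600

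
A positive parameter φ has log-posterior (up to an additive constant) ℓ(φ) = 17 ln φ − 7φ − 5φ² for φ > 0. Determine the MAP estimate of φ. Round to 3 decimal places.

φ̂_MAP = 1.000

ℓ'(φ) = 17/φ − 7 − 10φ. Setting this to zero and multiplying by φ: 10φ² + 7φ − 17 = 0.
φ = (−7 + √(7² + 4·10·17)) / (2·10) = (−7 + √729) / 20 = (−7 + 27)/20 = 1.
ℓ''(φ) = −17/φ² − 10 < 0, confirming a maximum.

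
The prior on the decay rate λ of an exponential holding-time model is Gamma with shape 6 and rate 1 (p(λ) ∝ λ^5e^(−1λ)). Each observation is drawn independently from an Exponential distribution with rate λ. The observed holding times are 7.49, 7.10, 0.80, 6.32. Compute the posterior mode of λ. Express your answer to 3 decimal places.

The Exponential(rate=λ) likelihood is ∝ λ^n e^(−λΣtᵢ). Here n = 4 and Σtᵢ = 7.49 + 7.10 + 0.80 + 6.32 = 21.71.
Posterior ∝ λ^5e^(−1λ) · λ^4e^(−21.71λ) = λ^9e^(−22.71λ), i.e. Gamma(10, 22.71).
Mode = (a−1)/b = 9/22.71 ≈ 0.396.

λ̂_MAP = 0.396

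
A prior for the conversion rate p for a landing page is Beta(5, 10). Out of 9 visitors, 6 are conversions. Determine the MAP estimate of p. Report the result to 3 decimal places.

Prior: Beta(5, 10).
Data: 6 successes in 9 trials. The binomial likelihood contributes p^6(1−p)^3, so the posterior is Beta(5+6, 10+3) = Beta(11, 13).
For Beta(a, b) with a, b > 1 the mode is (a−1)/(a+b−2) = 10/22 ≈ 0.455.

p̂_MAP = 0.455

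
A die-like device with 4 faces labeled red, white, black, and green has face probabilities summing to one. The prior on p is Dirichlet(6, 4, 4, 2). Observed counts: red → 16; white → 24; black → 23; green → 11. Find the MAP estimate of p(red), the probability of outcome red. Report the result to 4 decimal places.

The posterior is Dirichlet(αᵢ + nᵢ) = Dirichlet(22, 28, 27, 13).
For a Dirichlet(a₁,…,a_K) with all aᵢ > 1, the mode has j-th component (aⱼ − 1)/(Σaᵢ − K).
Here Σaᵢ = 90 and K = 4, so p(red) = (22 − 1)/(90 − 4) = 21/86 ≈ 0.2442.

MAP estimate of p(red) = 0.2442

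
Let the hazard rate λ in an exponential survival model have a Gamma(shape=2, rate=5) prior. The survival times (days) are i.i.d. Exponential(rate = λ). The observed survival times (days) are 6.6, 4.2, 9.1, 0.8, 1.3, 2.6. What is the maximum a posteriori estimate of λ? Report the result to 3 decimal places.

λ̂_MAP = 0.236

The Exponential(rate=λ) likelihood is ∝ λ^n e^(−λΣtᵢ). Here n = 6 and Σtᵢ = 6.6 + 4.2 + 9.1 + 0.8 + 1.3 + 2.6 = 24.6.
Posterior ∝ λe^(−5λ) · λ^6e^(−24.6λ) = λ^7e^(−29.6λ), i.e. Gamma(8, 29.6).
Mode = (a−1)/b = 7/29.6 ≈ 0.236.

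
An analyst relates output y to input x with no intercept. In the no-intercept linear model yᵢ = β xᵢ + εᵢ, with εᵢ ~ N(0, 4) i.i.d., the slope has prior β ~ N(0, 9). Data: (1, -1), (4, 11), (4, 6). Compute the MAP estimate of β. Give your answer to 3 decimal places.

β̂_MAP = 2.003

log p(β | y) = −Σ(yᵢ − βxᵢ)²/(2·4) − β²/(2·9) + const.
Setting the derivative to zero: Σxᵢ(yᵢ − βxᵢ)/4 − β/9 = 0, so β = Σxᵢyᵢ / (Σxᵢ² + σ²/τ²).
Σxᵢyᵢ = 1·(-1) + 4·11 + 4·6 = 67; Σxᵢ² = 33; σ²/τ² = 4/9.
β̂_MAP = 67 / (33 + 4/9) = 67/(301/9) = 603/301 ≈ 2.003.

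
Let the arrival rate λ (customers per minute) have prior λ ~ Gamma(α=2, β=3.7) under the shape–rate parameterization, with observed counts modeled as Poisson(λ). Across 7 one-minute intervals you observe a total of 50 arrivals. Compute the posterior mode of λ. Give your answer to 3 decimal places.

Σxᵢ = 50, n = 7.
Posterior ∝ λe^(−3.7λ) · λ^50e^(−7λ) = λ^51e^(−10.7λ), i.e. Gamma(shape=52, rate=10.7).
The mode of a Gamma(a, b) with a ≥ 1 (shape–rate) is (a−1)/b = 51/10.7 ≈ 4.766.

λ̂_MAP = 4.766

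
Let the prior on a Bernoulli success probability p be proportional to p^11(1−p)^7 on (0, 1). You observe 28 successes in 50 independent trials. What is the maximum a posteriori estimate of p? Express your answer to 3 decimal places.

The prior density ∝ p^11(1−p)^7 is the kernel of Beta(12, 8).
Data: 28 successes in 50 trials. The binomial likelihood contributes p^28(1−p)^22, so the posterior is Beta(12+28, 8+22) = Beta(40, 30).
For Beta(a, b) with a, b > 1 the mode is (a−1)/(a+b−2) = 39/68 ≈ 0.574.

p̂_MAP = 0.574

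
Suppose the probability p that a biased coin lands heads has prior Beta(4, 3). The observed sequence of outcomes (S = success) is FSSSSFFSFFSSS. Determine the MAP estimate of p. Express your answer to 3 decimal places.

Prior: Beta(4, 3).
Data: 8 successes in 13 trials (from the sequence). The binomial likelihood contributes p^8(1−p)^5, so the posterior is Beta(4+8, 3+5) = Beta(12, 8).
For Beta(a, b) with a, b > 1 the mode is (a−1)/(a+b−2) = 11/18 ≈ 0.611.

p̂_MAP = 0.611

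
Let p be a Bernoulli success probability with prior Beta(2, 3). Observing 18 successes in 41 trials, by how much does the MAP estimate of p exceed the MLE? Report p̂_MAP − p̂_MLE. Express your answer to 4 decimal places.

MAP − MLE = -0.0072

Posterior is Beta(20, 26); MAP = (20−1)/(46−2) = 19/44 ≈ 0.43182.
MLE ignores the prior: p̂_MLE = k/n = 18/41 ≈ 0.43902.
Difference = 19/44 − 18/41 = -13/1804 ≈ -0.0072.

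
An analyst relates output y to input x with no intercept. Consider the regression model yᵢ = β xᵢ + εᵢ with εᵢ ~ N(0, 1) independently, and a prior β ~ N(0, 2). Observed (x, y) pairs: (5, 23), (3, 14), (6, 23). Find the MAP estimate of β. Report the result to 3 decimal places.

log p(β | y) = −Σ(yᵢ − βxᵢ)²/(2·1) − β²/(2·2) + const.
Setting the derivative to zero: Σxᵢ(yᵢ − βxᵢ)/1 − β/2 = 0, so β = Σxᵢyᵢ / (Σxᵢ² + σ²/τ²).
Σxᵢyᵢ = 5·23 + 3·14 + 6·23 = 295; Σxᵢ² = 70; σ²/τ² = 0.5.
β̂_MAP = 295 / (70 + 0.5) = 295/70.5 ≈ 4.184.

β̂_MAP = 4.184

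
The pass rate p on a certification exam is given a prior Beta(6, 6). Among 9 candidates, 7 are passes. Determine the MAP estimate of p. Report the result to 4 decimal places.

Prior: Beta(6, 6).
Data: 7 successes in 9 trials. The binomial likelihood contributes p^7(1−p)^2, so the posterior is Beta(6+7, 6+2) = Beta(13, 8).
For Beta(a, b) with a, b > 1 the mode is (a−1)/(a+b−2) = 12/19 ≈ 0.6316.

p̂_MAP = 0.6316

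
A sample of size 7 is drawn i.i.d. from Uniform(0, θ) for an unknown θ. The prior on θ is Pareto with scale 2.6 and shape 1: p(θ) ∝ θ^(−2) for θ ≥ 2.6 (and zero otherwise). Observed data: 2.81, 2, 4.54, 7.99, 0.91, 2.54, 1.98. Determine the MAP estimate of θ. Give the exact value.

θ̂_MAP = 7.99

The Uniform(0, θ) likelihood is θ^(−n) for θ ≥ max(xᵢ), zero otherwise. Here max(xᵢ) = 7.99.
Posterior ∝ θ^(−2) · θ^(−7) = θ^(−9) on θ ≥ max(2.6, 7.99) = 7.99.
This density is strictly decreasing in θ, so the posterior mode lies at the lower boundary of the support.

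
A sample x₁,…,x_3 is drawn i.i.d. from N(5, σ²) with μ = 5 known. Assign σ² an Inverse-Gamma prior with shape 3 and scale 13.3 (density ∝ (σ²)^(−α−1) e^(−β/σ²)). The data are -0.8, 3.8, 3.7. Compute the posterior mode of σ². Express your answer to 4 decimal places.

σ̂²_MAP = 5.7609

Sum of squared deviations about the known mean: SS = (-0.8−5)² + (3.8−5)² + (3.7−5)² = 36.77.
The Normal likelihood contributes (σ²)^(−n/2) exp(−SS/(2σ²)), so the posterior is Inverse-Gamma(α + n/2, β + SS/2) = Inverse-Gamma(4.5, 31.685).
The mode of Inverse-Gamma(a, b) is b/(a+1) = 31.685/5.5 ≈ 5.7609.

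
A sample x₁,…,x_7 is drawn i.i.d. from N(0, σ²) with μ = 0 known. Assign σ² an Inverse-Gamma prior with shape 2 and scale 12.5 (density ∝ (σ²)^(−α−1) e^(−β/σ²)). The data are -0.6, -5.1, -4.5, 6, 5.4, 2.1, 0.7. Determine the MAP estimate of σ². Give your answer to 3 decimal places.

σ̂²_MAP = 10.898

Sum of squared deviations about the known mean: SS = (-0.6−0)² + (-5.1−0)² + (-4.5−0)² + (6−0)² + (5.4−0)² + (2.1−0)² + (0.7−0)² = 116.68.
The Normal likelihood contributes (σ²)^(−n/2) exp(−SS/(2σ²)), so the posterior is Inverse-Gamma(α + n/2, β + SS/2) = Inverse-Gamma(5.5, 70.84).
The mode of Inverse-Gamma(a, b) is b/(a+1) = 70.84/6.5 ≈ 10.898.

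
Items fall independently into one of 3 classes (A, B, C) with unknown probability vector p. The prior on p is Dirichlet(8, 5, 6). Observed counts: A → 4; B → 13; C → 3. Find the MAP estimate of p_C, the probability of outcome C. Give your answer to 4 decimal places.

MAP estimate of p_C = 0.2222

The posterior is Dirichlet(αᵢ + nᵢ) = Dirichlet(12, 18, 9).
For a Dirichlet(a₁,…,a_K) with all aᵢ > 1, the mode has j-th component (aⱼ − 1)/(Σaᵢ − K).
Here Σaᵢ = 39 and K = 3, so p_C = (9 − 1)/(39 − 3) = 8/36 ≈ 0.2222.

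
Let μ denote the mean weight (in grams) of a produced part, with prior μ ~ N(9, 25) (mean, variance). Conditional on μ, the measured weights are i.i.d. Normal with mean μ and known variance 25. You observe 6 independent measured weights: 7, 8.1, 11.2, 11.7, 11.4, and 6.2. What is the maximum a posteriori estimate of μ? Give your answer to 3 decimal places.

n = 6; x̄ = (7 + 8.1 + 11.2 + 11.7 + 11.4 + 6.2)/6 = 55.6/6 = 139/15 ≈ 9.2667.
For a Normal prior and Normal likelihood with known variance, the posterior is Normal; its mode equals its mean, the precision-weighted average.
Prior precision 1/σ₀² = 1/25 = 0.04; data precision n/σ² = 6/25 = 0.24.
μ̂ = (0.04·9 + 0.24·(139/15)) / (0.04 + 0.24) = 2.584/0.28 = 323/35 ≈ 9.229.

μ̂_MAP = 9.229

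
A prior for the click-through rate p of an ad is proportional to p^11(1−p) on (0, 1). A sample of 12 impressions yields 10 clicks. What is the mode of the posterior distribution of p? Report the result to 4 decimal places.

The prior density ∝ p^11(1−p)^1 is the kernel of Beta(12, 2).
Data: 10 successes in 12 trials. The binomial likelihood contributes p^10(1−p)^2, so the posterior is Beta(12+10, 2+2) = Beta(22, 4).
For Beta(a, b) with a, b > 1 the mode is (a−1)/(a+b−2) = 21/24 ≈ 0.8750.

p̂_MAP = 0.8750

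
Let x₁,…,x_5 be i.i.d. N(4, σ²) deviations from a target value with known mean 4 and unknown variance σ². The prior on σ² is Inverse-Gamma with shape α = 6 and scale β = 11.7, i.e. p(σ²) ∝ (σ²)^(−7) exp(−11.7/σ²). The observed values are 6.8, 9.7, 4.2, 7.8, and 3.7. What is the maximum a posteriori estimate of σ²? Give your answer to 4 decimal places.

Sum of squared deviations about the known mean: SS = (6.8−4)² + (9.7−4)² + (4.2−4)² + (7.8−4)² + (3.7−4)² = 54.9.
The Normal likelihood contributes (σ²)^(−n/2) exp(−SS/(2σ²)), so the posterior is Inverse-Gamma(α + n/2, β + SS/2) = Inverse-Gamma(8.5, 39.15).
The mode of Inverse-Gamma(a, b) is b/(a+1) = 39.15/9.5 ≈ 4.1211.

σ̂²_MAP = 4.1211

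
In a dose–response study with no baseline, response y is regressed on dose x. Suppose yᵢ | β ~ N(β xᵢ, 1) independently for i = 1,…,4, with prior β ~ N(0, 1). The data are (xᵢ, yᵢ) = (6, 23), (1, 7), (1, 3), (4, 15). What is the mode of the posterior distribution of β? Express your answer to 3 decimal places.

log p(β | y) = −Σ(yᵢ − βxᵢ)²/(2·1) − β²/(2·1) + const.
Setting the derivative to zero: Σxᵢ(yᵢ − βxᵢ)/1 − β/1 = 0, so β = Σxᵢyᵢ / (Σxᵢ² + σ²/τ²).
Σxᵢyᵢ = 6·23 + 1·7 + 1·3 + 4·15 = 208; Σxᵢ² = 54; σ²/τ² = 1.
β̂_MAP = 208 / (54 + 1) = 208/55 ≈ 3.782.

β̂_MAP = 3.782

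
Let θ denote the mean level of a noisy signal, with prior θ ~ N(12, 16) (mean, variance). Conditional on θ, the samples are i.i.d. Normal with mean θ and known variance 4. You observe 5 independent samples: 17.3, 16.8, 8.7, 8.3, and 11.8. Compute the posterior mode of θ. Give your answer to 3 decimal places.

θ̂_MAP = 12.552

n = 5; x̄ = (17.3 + 16.8 + 8.7 + 8.3 + 11.8)/5 = 62.9/5 = 12.58.
For a Normal prior and Normal likelihood with known variance, the posterior is Normal; its mode equals its mean, the precision-weighted average.
Prior precision 1/σ₀² = 1/16 = 0.0625; data precision n/σ² = 5/4 = 1.25.
θ̂ = (0.0625·12 + 1.25·12.58) / (0.0625 + 1.25) = 16.475/1.3125 = 1318/105 ≈ 12.552.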